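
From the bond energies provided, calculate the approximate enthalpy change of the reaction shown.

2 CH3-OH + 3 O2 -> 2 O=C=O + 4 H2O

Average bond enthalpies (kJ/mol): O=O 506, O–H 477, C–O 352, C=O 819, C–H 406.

ΔH ≈ −1480 kJ

Bonds broken (reactants):
  C–H: 6 × 406 = 2436
  C–O: 2 × 352 = 704
  O–H: 2 × 477 = 954
  O=O: 3 × 506 = 1518
  Σ(broken) = 5612 kJ
Bonds formed (products):
  C=O: 4 × 819 = 3276
  O–H: 8 × 477 = 3816
  Σ(formed) = 7092 kJ
ΔH = Σ(broken) − Σ(formed) = 5612 − 7092 = −1480 kJ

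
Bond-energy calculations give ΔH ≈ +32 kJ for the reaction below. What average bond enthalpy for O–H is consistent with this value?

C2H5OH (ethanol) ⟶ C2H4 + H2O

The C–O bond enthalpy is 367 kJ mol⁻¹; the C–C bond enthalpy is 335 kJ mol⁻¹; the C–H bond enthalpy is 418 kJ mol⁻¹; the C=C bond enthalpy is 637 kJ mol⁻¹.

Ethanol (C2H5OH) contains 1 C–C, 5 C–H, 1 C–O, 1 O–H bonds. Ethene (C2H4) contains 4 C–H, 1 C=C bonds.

Let D be the O–H bond energy.
Σ(broken) = 1×335 + 5×418 + 1×367 + 1×D = 2792 + D
Σ(formed) = 4×418 + 1×637 + 2×D = 2309 + 2D
ΔH = Σ(broken) − Σ(formed) = (2792 + D) − (2309 + 2D) = +483 − D
Setting this equal to +32 kJ gives D = 451 kJ/mol.

D(O–H) ≈ 451 kJ/mol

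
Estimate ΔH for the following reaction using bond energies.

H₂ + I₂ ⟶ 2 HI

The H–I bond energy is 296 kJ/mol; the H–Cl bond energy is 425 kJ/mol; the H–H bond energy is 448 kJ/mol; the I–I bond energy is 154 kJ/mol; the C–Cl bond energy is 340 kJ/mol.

Bonds broken (reactants):
  H–H: 1 × 448 = 448
  I–I: 1 × 154 = 154
  Σ(broken) = 602 kJ
Bonds formed (products):
  H–I: 2 × 296 = 592
  Σ(formed) = 592 kJ
ΔH = Σ(broken) − Σ(formed) = 602 − 592 = +10 kJ

ΔH ≈ +10 kJ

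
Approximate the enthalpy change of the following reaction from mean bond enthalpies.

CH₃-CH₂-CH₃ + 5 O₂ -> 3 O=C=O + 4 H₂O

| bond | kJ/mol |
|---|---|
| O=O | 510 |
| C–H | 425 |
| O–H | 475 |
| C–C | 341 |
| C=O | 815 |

ΔH ≈ −2058 kJ

Bonds broken (reactants):
  C–C: 2 × 341 = 682
  C–H: 8 × 425 = 3400
  O=O: 5 × 510 = 2550
  Σ(broken) = 6632 kJ
Bonds formed (products):
  C=O: 6 × 815 = 4890
  O–H: 8 × 475 = 3800
  Σ(formed) = 8690 kJ
ΔH = Σ(broken) − Σ(formed) = 6632 − 8690 = −2058 kJ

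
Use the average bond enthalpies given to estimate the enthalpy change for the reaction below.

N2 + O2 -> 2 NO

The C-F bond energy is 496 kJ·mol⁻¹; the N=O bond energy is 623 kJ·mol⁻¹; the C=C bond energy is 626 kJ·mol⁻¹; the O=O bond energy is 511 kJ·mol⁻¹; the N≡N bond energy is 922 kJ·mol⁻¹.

Bonds broken (reactants):
  N≡N: 1 × 922 = 922
  O=O: 1 × 511 = 511
  Σ(broken) = 1433 kJ
Bonds formed (products):
  N=O: 2 × 623 = 1246
  Σ(formed) = 1246 kJ
ΔH = Σ(broken) − Σ(formed) = 1433 − 1246 = +187 kJ

ΔH ≈ +187 kJ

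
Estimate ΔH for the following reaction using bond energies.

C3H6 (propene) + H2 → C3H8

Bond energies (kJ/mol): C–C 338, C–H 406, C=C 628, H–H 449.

ΔH ≈ −73 kJ

Bonds broken (reactants):
  C–C: 1 × 338 = 338
  C–H: 6 × 406 = 2436
  C=C: 1 × 628 = 628
  H–H: 1 × 449 = 449
  Σ(broken) = 3851 kJ
Bonds formed (products):
  C–C: 2 × 338 = 676
  C–H: 8 × 406 = 3248
  Σ(formed) = 3924 kJ
ΔH = Σ(broken) − Σ(formed) = 3851 − 3924 = −73 kJ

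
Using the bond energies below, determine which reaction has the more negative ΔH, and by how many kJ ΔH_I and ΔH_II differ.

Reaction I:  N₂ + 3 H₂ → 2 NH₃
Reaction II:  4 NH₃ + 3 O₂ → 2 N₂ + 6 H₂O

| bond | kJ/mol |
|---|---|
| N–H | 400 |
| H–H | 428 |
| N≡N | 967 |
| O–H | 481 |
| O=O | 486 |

Reaction I:
  Bonds broken (reactants):
    H–H: 3 × 428 = 1284
    N≡N: 1 × 967 = 967
    Σ(broken) = 2251 kJ
  Bonds formed (products):
    N–H: 6 × 400 = 2400
    Σ(formed) = 2400 kJ
  ΔH_I = 2251 − 2400 = −149 kJ
Reaction II:
  Bonds broken (reactants):
    N–H: 12 × 400 = 4800
    O=O: 3 × 486 = 1458
    Σ(broken) = 6258 kJ
  Bonds formed (products):
    N≡N: 2 × 967 = 1934
    O–H: 12 × 481 = 5772
    Σ(formed) = 7706 kJ
  ΔH_II = 6258 − 7706 = −1448 kJ
ΔH_I − ΔH_II = +1299 kJ, so reaction II has the more negative ΔH; |ΔH_I − ΔH_II| = 1299 kJ.

Reaction II, by 1299 kJ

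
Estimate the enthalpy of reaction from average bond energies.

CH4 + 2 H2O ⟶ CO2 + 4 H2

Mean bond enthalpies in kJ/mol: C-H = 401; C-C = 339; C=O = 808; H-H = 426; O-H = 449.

Bonds broken (reactants):
  C-H: 4 × 401 = 1604
  O-H: 4 × 449 = 1796
  Σ(broken) = 3400 kJ
Bonds formed (products):
  C=O: 2 × 808 = 1616
  H-H: 4 × 426 = 1704
  Σ(formed) = 3320 kJ
ΔH = Σ(broken) − Σ(formed) = 3400 − 3320 = +80 kJ

ΔH ≈ +80 kJ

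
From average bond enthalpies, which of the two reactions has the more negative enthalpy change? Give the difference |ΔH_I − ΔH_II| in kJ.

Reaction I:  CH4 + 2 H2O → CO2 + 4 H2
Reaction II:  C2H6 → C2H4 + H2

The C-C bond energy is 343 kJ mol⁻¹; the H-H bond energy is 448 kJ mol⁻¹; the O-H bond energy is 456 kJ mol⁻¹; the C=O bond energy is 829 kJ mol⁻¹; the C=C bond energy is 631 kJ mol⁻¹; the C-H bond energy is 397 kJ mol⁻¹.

Reaction I, by 96 kJ

Reaction I:
  Bonds broken (reactants):
    C-H: 4 × 397 = 1588
    O-H: 4 × 456 = 1824
    Σ(broken) = 3412 kJ
  Bonds formed (products):
    C=O: 2 × 829 = 1658
    H-H: 4 × 448 = 1792
    Σ(formed) = 3450 kJ
  ΔH_I = 3412 − 3450 = −38 kJ
Reaction II:
  Bonds broken (reactants):
    C-C: 1 × 343 = 343
    C-H: 6 × 397 = 2382
    Σ(broken) = 2725 kJ
  Bonds formed (products):
    C-H: 4 × 397 = 1588
    C=C: 1 × 631 = 631
    H-H: 1 × 448 = 448
    Σ(formed) = 2667 kJ
  ΔH_II = 2725 − 2667 = +58 kJ
ΔH_I − ΔH_II = −96 kJ, so reaction I has the more negative ΔH; |ΔH_I − ΔH_II| = 96 kJ.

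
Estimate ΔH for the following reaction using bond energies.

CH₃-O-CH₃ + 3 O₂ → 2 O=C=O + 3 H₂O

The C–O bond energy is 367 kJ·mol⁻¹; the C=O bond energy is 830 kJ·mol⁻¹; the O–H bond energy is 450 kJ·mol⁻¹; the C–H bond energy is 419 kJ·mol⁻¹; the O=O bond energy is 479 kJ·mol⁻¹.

Bonds broken (reactants):
  C–H: 6 × 419 = 2514
  C–O: 2 × 367 = 734
  O=O: 3 × 479 = 1437
  Σ(broken) = 4685 kJ
Bonds formed (products):
  C=O: 4 × 830 = 3320
  O–H: 6 × 450 = 2700
  Σ(formed) = 6020 kJ
ΔH = Σ(broken) − Σ(formed) = 4685 − 6020 = −1335 kJ

ΔH ≈ −1335 kJ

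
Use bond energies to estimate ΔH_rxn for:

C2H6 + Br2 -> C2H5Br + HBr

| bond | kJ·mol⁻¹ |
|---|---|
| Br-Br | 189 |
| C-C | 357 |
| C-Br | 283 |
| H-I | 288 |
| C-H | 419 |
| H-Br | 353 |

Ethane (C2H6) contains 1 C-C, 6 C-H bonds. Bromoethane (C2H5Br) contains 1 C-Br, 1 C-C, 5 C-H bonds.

Bonds broken (reactants):
  Br-Br: 1 × 189 = 189
  C-C: 1 × 357 = 357
  C-H: 6 × 419 = 2514
  Σ(broken) = 3060 kJ
Bonds formed (products):
  C-Br: 1 × 283 = 283
  C-C: 1 × 357 = 357
  C-H: 5 × 419 = 2095
  H-Br: 1 × 353 = 353
  Σ(formed) = 3088 kJ
ΔH = Σ(broken) − Σ(formed) = 3060 − 3088 = −28 kJ

ΔH ≈ −28 kJ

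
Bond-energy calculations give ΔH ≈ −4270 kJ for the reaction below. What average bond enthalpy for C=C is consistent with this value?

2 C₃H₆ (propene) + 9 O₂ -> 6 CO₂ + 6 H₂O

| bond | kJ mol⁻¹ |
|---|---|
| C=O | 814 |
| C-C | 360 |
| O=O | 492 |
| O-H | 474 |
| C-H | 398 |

Let D be the C=C bond energy.
Σ(broken) = 2×360 + 12×398 + 2×D + 9×492 = 9924 + 2D
Σ(formed) = 12×814 + 12×474 = 15456
ΔH = Σ(broken) − Σ(formed) = (9924 + 2D) − (15456) = −5532 + 2D
Setting this equal to −4270 kJ gives 2D = 1262, so D = 631 kJ/mol.

D(C=C) ≈ 631 kJ/mol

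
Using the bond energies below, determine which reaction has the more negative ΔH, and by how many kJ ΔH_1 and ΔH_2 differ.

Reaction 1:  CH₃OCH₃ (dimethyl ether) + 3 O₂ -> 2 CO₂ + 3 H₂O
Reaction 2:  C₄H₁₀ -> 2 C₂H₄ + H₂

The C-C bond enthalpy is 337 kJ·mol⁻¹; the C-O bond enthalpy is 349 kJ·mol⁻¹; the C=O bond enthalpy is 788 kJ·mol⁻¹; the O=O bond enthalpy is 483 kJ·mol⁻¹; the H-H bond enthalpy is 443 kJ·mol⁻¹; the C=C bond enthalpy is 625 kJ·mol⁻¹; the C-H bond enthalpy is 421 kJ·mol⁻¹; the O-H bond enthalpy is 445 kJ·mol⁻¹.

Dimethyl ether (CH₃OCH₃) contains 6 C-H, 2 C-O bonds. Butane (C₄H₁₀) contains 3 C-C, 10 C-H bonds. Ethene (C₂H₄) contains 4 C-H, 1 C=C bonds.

Reaction 1:
  Bonds broken (reactants):
    C-H: 6 × 421 = 2526
    C-O: 2 × 349 = 698
    O=O: 3 × 483 = 1449
    Σ(broken) = 4673 kJ
  Bonds formed (products):
    C=O: 4 × 788 = 3152
    O-H: 6 × 445 = 2670
    Σ(formed) = 5822 kJ
  ΔH_1 = 4673 − 5822 = −1149 kJ
Reaction 2:
  Bonds broken (reactants):
    C-C: 3 × 337 = 1011
    C-H: 10 × 421 = 4210
    Σ(broken) = 5221 kJ
  Bonds formed (products):
    C-H: 8 × 421 = 3368
    C=C: 2 × 625 = 1250
    H-H: 1 × 443 = 443
    Σ(formed) = 5061 kJ
  ΔH_2 = 5221 − 5061 = +160 kJ
ΔH_1 − ΔH_2 = −1309 kJ, so reaction 1 has the more negative ΔH; |ΔH_1 − ΔH_2| = 1309 kJ.

Reaction 1, by 1309 kJ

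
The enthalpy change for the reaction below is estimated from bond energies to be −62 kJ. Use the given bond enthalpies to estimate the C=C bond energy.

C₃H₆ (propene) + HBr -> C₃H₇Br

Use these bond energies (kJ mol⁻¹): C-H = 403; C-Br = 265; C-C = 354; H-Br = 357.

Let D be the C=C bond energy.
Σ(broken) = 1×354 + 6×403 + 1×D + 1×357 = 3129 + D
Σ(formed) = 1×265 + 2×354 + 7×403 = 3794
ΔH = Σ(broken) − Σ(formed) = (3129 + D) − (3794) = −665 + D
Setting this equal to −62 kJ gives D = 603 kJ/mol.

D(C=C) ≈ 603 kJ/mol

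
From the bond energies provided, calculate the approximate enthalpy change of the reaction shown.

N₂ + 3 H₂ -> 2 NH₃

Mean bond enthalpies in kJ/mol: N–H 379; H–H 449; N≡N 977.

ΔH ≈ +50 kJ

Bonds broken (reactants):
  H–H: 3 × 449 = 1347
  N≡N: 1 × 977 = 977
  Σ(broken) = 2324 kJ
Bonds formed (products):
  N–H: 6 × 379 = 2274
  Σ(formed) = 2274 kJ
ΔH = Σ(broken) − Σ(formed) = 2324 − 2274 = +50 kJ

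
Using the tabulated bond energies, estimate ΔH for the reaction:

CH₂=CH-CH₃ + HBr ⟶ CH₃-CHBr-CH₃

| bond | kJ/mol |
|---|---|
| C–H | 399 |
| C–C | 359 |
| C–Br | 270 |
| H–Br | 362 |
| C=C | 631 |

ΔH ≈ −35 kJ

Bonds broken (reactants):
  C–C: 1 × 359 = 359
  C–H: 6 × 399 = 2394
  C=C: 1 × 631 = 631
  H–Br: 1 × 362 = 362
  Σ(broken) = 3746 kJ
Bonds formed (products):
  C–Br: 1 × 270 = 270
  C–C: 2 × 359 = 718
  C–H: 7 × 399 = 2793
  Σ(formed) = 3781 kJ
ΔH = Σ(broken) − Σ(formed) = 3746 − 3781 = −35 kJ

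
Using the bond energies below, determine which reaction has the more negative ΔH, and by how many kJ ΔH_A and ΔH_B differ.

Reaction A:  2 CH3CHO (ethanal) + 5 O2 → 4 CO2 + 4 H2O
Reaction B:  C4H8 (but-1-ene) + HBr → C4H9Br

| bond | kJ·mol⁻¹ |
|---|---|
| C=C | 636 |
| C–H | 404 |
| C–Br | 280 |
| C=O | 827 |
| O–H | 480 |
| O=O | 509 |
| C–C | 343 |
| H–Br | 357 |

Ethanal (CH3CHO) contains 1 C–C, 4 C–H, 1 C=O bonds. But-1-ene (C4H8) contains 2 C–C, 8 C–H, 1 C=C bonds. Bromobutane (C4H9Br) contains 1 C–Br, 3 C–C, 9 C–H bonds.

Reaction A:
  Bonds broken (reactants):
    C–C: 2 × 343 = 686
    C–H: 8 × 404 = 3232
    C=O: 2 × 827 = 1654
    O=O: 5 × 509 = 2545
    Σ(broken) = 8117 kJ
  Bonds formed (products):
    C=O: 8 × 827 = 6616
    O–H: 8 × 480 = 3840
    Σ(formed) = 10456 kJ
  ΔH_A = 8117 − 10456 = −2339 kJ
Reaction B:
  Bonds broken (reactants):
    C–C: 2 × 343 = 686
    C–H: 8 × 404 = 3232
    C=C: 1 × 636 = 636
    H–Br: 1 × 357 = 357
    Σ(broken) = 4911 kJ
  Bonds formed (products):
    C–Br: 1 × 280 = 280
    C–C: 3 × 343 = 1029
    C–H: 9 × 404 = 3636
    Σ(formed) = 4945 kJ
  ΔH_B = 4911 − 4945 = −34 kJ
ΔH_A − ΔH_B = −2305 kJ, so reaction A has the more negative ΔH; |ΔH_A − ΔH_B| = 2305 kJ.

Reaction A, by 2305 kJ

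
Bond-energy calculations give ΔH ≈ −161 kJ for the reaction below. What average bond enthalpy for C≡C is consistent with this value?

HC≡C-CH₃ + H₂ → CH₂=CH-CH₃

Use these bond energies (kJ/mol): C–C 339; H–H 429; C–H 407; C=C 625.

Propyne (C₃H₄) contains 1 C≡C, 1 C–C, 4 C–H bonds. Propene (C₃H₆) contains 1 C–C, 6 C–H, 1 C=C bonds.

D(C≡C) ≈ 849 kJ/mol

Let D be the C≡C bond energy.
Σ(broken) = 1×D + 1×339 + 4×407 + 1×429 = 2396 + D
Σ(formed) = 1×339 + 6×407 + 1×625 = 3406
ΔH = Σ(broken) − Σ(formed) = (2396 + D) − (3406) = −1010 + D
Setting this equal to −161 kJ gives D = 849 kJ/mol.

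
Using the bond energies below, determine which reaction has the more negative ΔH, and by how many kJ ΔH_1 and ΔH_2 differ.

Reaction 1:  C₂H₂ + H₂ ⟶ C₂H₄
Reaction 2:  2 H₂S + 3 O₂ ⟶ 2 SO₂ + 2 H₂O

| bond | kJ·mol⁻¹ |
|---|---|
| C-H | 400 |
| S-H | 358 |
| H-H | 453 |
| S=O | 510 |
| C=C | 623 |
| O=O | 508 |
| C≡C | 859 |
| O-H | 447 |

Reaction 2, by 761 kJ

Reaction 1:
  Bonds broken (reactants):
    C≡C: 1 × 859 = 859
    C-H: 2 × 400 = 800
    H-H: 1 × 453 = 453
    Σ(broken) = 2112 kJ
  Bonds formed (products):
    C-H: 4 × 400 = 1600
    C=C: 1 × 623 = 623
    Σ(formed) = 2223 kJ
  ΔH_1 = 2112 − 2223 = −111 kJ
Reaction 2:
  Bonds broken (reactants):
    O=O: 3 × 508 = 1524
    S-H: 4 × 358 = 1432
    Σ(broken) = 2956 kJ
  Bonds formed (products):
    O-H: 4 × 447 = 1788
    S=O: 4 × 510 = 2040
    Σ(formed) = 3828 kJ
  ΔH_2 = 2956 − 3828 = −872 kJ
ΔH_1 − ΔH_2 = +761 kJ, so reaction 2 has the more negative ΔH; |ΔH_1 − ΔH_2| = 761 kJ.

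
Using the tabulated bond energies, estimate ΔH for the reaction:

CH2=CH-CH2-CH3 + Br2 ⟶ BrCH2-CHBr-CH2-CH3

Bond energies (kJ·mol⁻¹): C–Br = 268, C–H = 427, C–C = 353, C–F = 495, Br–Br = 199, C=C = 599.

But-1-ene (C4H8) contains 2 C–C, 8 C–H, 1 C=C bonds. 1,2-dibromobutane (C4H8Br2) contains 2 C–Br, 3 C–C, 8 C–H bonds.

ΔH ≈ −91 kJ

Bonds broken (reactants):
  Br–Br: 1 × 199 = 199
  C–C: 2 × 353 = 706
  C–H: 8 × 427 = 3416
  C=C: 1 × 599 = 599
  Σ(broken) = 4920 kJ
Bonds formed (products):
  C–Br: 2 × 268 = 536
  C–C: 3 × 353 = 1059
  C–H: 8 × 427 = 3416
  Σ(formed) = 5011 kJ
ΔH = Σ(broken) − Σ(formed) = 4920 − 5011 = −91 kJ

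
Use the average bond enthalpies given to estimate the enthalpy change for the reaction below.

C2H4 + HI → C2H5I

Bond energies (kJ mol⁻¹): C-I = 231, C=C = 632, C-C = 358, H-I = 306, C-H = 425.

ΔH ≈ −76 kJ

Bonds broken (reactants):
  C-H: 4 × 425 = 1700
  C=C: 1 × 632 = 632
  H-I: 1 × 306 = 306
  Σ(broken) = 2638 kJ
Bonds formed (products):
  C-C: 1 × 358 = 358
  C-H: 5 × 425 = 2125
  C-I: 1 × 231 = 231
  Σ(formed) = 2714 kJ
ΔH = Σ(broken) − Σ(formed) = 2638 − 2714 = −76 kJ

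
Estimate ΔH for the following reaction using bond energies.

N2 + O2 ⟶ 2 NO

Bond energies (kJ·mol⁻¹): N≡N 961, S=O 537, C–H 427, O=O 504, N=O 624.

Bonds broken (reactants):
  N≡N: 1 × 961 = 961
  O=O: 1 × 504 = 504
  Σ(broken) = 1465 kJ
Bonds formed (products):
  N=O: 2 × 624 = 1248
  Σ(formed) = 1248 kJ
ΔH = Σ(broken) − Σ(formed) = 1465 − 1248 = +217 kJ

ΔH ≈ +217 kJ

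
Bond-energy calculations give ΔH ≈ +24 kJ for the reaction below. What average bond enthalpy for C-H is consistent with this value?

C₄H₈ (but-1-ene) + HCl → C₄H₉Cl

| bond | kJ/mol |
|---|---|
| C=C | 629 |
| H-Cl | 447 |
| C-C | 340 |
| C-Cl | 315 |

Let D be the C-H bond energy.
Σ(broken) = 2×340 + 8×D + 1×629 + 1×447 = 1756 + 8D
Σ(formed) = 3×340 + 1×315 + 9×D = 1335 + 9D
ΔH = Σ(broken) − Σ(formed) = (1756 + 8D) − (1335 + 9D) = +421 − D
Setting this equal to +24 kJ gives D = 397 kJ/mol.

D(C-H) ≈ 397 kJ/mol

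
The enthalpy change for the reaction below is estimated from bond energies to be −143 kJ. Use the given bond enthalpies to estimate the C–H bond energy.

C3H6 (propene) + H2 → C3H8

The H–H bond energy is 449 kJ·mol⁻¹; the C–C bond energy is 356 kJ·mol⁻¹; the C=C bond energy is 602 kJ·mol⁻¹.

D(C–H) ≈ 419 kJ/mol

Let D be the C–H bond energy.
Σ(broken) = 1×356 + 6×D + 1×602 + 1×449 = 1407 + 6D
Σ(formed) = 2×356 + 8×D = 712 + 8D
ΔH = Σ(broken) − Σ(formed) = (1407 + 6D) − (712 + 8D) = +695 − 2D
Setting this equal to −143 kJ gives 2D = 838, so D = 419 kJ/mol.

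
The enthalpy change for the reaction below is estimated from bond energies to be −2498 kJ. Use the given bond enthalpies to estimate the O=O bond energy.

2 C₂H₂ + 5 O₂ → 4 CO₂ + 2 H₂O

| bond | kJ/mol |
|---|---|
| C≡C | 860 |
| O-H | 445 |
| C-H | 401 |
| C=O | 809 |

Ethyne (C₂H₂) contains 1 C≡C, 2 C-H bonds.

Let D be the O=O bond energy.
Σ(broken) = 2×860 + 4×401 + 5×D = 3324 + 5D
Σ(formed) = 8×809 + 4×445 = 8252
ΔH = Σ(broken) − Σ(formed) = (3324 + 5D) − (8252) = −4928 + 5D
Setting this equal to −2498 kJ gives 5D = 2430, so D = 486 kJ/mol.

D(O=O) ≈ 486 kJ/mol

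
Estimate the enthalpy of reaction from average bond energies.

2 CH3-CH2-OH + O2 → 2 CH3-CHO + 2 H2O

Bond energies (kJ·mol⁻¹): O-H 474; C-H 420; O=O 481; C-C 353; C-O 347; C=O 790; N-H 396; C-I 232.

Bonds broken (reactants):
  C-C: 2 × 353 = 706
  C-H: 10 × 420 = 4200
  C-O: 2 × 347 = 694
  O-H: 2 × 474 = 948
  O=O: 1 × 481 = 481
  Σ(broken) = 7029 kJ
Bonds formed (products):
  C-C: 2 × 353 = 706
  C-H: 8 × 420 = 3360
  C=O: 2 × 790 = 1580
  O-H: 4 × 474 = 1896
  Σ(formed) = 7542 kJ
ΔH = Σ(broken) − Σ(formed) = 7029 − 7542 = −513 kJ

ΔH ≈ −513 kJ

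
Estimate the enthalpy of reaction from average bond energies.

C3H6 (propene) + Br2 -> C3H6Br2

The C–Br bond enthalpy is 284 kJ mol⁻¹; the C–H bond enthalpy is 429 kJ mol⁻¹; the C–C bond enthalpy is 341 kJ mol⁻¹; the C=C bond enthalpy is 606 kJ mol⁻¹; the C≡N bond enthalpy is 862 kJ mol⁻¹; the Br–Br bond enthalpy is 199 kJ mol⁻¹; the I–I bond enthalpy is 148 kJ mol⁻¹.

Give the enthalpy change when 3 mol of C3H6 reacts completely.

Bonds broken (reactants):
  Br–Br: 1 × 199 = 199
  C–C: 1 × 341 = 341
  C–H: 6 × 429 = 2574
  C=C: 1 × 606 = 606
  Σ(broken) = 3720 kJ
Bonds formed (products):
  C–Br: 2 × 284 = 568
  C–C: 2 × 341 = 682
  C–H: 6 × 429 = 2574
  Σ(formed) = 3824 kJ
ΔH = Σ(broken) − Σ(formed) = 3720 − 3824 = −104 kJ
For 3× the reaction as written: 3 × (−104) = −312 kJ

ΔH = −312 kJ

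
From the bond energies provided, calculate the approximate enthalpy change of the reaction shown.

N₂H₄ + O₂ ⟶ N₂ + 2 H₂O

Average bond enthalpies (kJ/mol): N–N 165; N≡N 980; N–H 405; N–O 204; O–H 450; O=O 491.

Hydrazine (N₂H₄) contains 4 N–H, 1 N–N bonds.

ΔH ≈ −504 kJ

Bonds broken (reactants):
  N–H: 4 × 405 = 1620
  N–N: 1 × 165 = 165
  O=O: 1 × 491 = 491
  Σ(broken) = 2276 kJ
Bonds formed (products):
  N≡N: 1 × 980 = 980
  O–H: 4 × 450 = 1800
  Σ(formed) = 2780 kJ
ΔH = Σ(broken) − Σ(formed) = 2276 − 2780 = −504 kJ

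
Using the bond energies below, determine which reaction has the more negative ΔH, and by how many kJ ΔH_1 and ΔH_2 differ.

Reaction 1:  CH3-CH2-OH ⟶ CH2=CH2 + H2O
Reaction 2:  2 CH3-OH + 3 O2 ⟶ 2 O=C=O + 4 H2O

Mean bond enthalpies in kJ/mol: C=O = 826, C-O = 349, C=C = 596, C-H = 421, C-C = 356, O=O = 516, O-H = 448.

Reaction 1:
  Bonds broken (reactants):
    C-C: 1 × 356 = 356
    C-H: 5 × 421 = 2105
    C-O: 1 × 349 = 349
    O-H: 1 × 448 = 448
    Σ(broken) = 3258 kJ
  Bonds formed (products):
    C-H: 4 × 421 = 1684
    C=C: 1 × 596 = 596
    O-H: 2 × 448 = 896
    Σ(formed) = 3176 kJ
  ΔH_1 = 3258 − 3176 = +82 kJ
Reaction 2:
  Bonds broken (reactants):
    C-H: 6 × 421 = 2526
    C-O: 2 × 349 = 698
    O-H: 2 × 448 = 896
    O=O: 3 × 516 = 1548
    Σ(broken) = 5668 kJ
  Bonds formed (products):
    C=O: 4 × 826 = 3304
    O-H: 8 × 448 = 3584
    Σ(formed) = 6888 kJ
  ΔH_2 = 5668 − 6888 = −1220 kJ
ΔH_1 − ΔH_2 = +1302 kJ, so reaction 2 has the more negative ΔH; |ΔH_1 − ΔH_2| = 1302 kJ.

Reaction 2, by 1302 kJ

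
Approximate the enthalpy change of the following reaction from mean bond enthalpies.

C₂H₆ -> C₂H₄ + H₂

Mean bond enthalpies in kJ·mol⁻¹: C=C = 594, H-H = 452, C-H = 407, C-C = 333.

Bonds broken (reactants):
  C-C: 1 × 333 = 333
  C-H: 6 × 407 = 2442
  Σ(broken) = 2775 kJ
Bonds formed (products):
  C-H: 4 × 407 = 1628
  C=C: 1 × 594 = 594
  H-H: 1 × 452 = 452
  Σ(formed) = 2674 kJ
ΔH = Σ(broken) − Σ(formed) = 2775 − 2674 = +101 kJ

ΔH ≈ +101 kJ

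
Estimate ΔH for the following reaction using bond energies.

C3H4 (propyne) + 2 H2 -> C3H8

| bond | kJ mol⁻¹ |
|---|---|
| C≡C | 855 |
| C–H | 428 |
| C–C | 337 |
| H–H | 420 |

ΔH ≈ −354 kJ

Bonds broken (reactants):
  C≡C: 1 × 855 = 855
  C–C: 1 × 337 = 337
  C–H: 4 × 428 = 1712
  H–H: 2 × 420 = 840
  Σ(broken) = 3744 kJ
Bonds formed (products):
  C–C: 2 × 337 = 674
  C–H: 8 × 428 = 3424
  Σ(formed) = 4098 kJ
ΔH = Σ(broken) − Σ(formed) = 3744 − 4098 = −354 kJ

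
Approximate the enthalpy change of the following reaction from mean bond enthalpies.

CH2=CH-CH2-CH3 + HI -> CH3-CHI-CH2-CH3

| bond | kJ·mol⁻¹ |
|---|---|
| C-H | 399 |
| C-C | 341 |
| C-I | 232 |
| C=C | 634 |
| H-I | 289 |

ΔH ≈ −49 kJ

Bonds broken (reactants):
  C-C: 2 × 341 = 682
  C-H: 8 × 399 = 3192
  C=C: 1 × 634 = 634
  H-I: 1 × 289 = 289
  Σ(broken) = 4797 kJ
Bonds formed (products):
  C-C: 3 × 341 = 1023
  C-H: 9 × 399 = 3591
  C-I: 1 × 232 = 232
  Σ(formed) = 4846 kJ
ΔH = Σ(broken) − Σ(formed) = 4797 − 4846 = −49 kJ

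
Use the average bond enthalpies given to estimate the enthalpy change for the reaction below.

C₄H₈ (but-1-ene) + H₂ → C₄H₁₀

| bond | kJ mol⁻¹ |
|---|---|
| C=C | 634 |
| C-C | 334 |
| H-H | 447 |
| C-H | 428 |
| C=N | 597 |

Bonds broken (reactants):
  C-C: 2 × 334 = 668
  C-H: 8 × 428 = 3424
  C=C: 1 × 634 = 634
  H-H: 1 × 447 = 447
  Σ(broken) = 5173 kJ
Bonds formed (products):
  C-C: 3 × 334 = 1002
  C-H: 10 × 428 = 4280
  Σ(formed) = 5282 kJ
ΔH = Σ(broken) − Σ(formed) = 5173 − 5282 = −109 kJ

ΔH ≈ −109 kJ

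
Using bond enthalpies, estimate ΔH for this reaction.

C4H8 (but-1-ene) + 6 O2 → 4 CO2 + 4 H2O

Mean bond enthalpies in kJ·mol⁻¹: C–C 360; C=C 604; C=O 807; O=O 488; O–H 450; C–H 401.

ΔH ≈ −2596 kJ

Bonds broken (reactants):
  C–C: 2 × 360 = 720
  C–H: 8 × 401 = 3208
  C=C: 1 × 604 = 604
  O=O: 6 × 488 = 2928
  Σ(broken) = 7460 kJ
Bonds formed (products):
  C=O: 8 × 807 = 6456
  O–H: 8 × 450 = 3600
  Σ(formed) = 10056 kJ
ΔH = Σ(broken) − Σ(formed) = 7460 − 10056 = −2596 kJ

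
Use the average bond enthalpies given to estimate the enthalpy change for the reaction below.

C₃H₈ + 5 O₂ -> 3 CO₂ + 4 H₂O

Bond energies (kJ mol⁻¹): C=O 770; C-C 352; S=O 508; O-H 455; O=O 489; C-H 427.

Bonds broken (reactants):
  C-C: 2 × 352 = 704
  C-H: 8 × 427 = 3416
  O=O: 5 × 489 = 2445
  Σ(broken) = 6565 kJ
Bonds formed (products):
  C=O: 6 × 770 = 4620
  O-H: 8 × 455 = 3640
  Σ(formed) = 8260 kJ
ΔH = Σ(broken) − Σ(formed) = 6565 − 8260 = −1695 kJ

ΔH ≈ −1695 kJ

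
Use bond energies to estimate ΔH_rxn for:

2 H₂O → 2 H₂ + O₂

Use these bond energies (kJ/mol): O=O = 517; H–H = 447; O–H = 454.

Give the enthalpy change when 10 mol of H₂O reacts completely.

Bonds broken (reactants):
  O–H: 4 × 454 = 1816
  Σ(broken) = 1816 kJ
Bonds formed (products):
  H–H: 2 × 447 = 894
  O=O: 1 × 517 = 517
  Σ(formed) = 1411 kJ
ΔH = Σ(broken) − Σ(formed) = 1816 − 1411 = +405 kJ
For 5× the reaction as written: 5 × (+405) = +2025 kJ

ΔH = +2025 kJ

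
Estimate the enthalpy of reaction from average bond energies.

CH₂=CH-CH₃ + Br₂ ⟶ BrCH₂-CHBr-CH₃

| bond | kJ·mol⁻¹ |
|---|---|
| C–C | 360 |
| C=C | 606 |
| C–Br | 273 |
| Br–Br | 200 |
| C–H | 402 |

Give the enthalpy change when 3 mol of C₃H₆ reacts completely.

ΔH = −300 kJ

Bonds broken (reactants):
  Br–Br: 1 × 200 = 200
  C–C: 1 × 360 = 360
  C–H: 6 × 402 = 2412
  C=C: 1 × 606 = 606
  Σ(broken) = 3578 kJ
Bonds formed (products):
  C–Br: 2 × 273 = 546
  C–C: 2 × 360 = 720
  C–H: 6 × 402 = 2412
  Σ(formed) = 3678 kJ
ΔH = Σ(broken) − Σ(formed) = 3578 − 3678 = −100 kJ
For 3× the reaction as written: 3 × (−100) = −300 kJ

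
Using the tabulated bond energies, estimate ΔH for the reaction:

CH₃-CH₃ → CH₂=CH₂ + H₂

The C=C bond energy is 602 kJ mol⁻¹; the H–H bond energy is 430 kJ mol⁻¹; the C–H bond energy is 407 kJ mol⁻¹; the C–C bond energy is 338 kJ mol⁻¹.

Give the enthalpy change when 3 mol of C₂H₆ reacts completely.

ΔH = +360 kJ

Bonds broken (reactants):
  C–C: 1 × 338 = 338
  C–H: 6 × 407 = 2442
  Σ(broken) = 2780 kJ
Bonds formed (products):
  C–H: 4 × 407 = 1628
  C=C: 1 × 602 = 602
  H–H: 1 × 430 = 430
  Σ(formed) = 2660 kJ
ΔH = Σ(broken) − Σ(formed) = 2780 − 2660 = +120 kJ
For 3× the reaction as written: 3 × (+120) = +360 kJ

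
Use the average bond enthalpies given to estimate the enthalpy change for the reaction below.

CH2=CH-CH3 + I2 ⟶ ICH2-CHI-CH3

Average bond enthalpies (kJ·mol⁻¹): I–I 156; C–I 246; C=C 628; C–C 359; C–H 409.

ΔH ≈ −67 kJ

Bonds broken (reactants):
  C–C: 1 × 359 = 359
  C–H: 6 × 409 = 2454
  C=C: 1 × 628 = 628
  I–I: 1 × 156 = 156
  Σ(broken) = 3597 kJ
Bonds formed (products):
  C–C: 2 × 359 = 718
  C–H: 6 × 409 = 2454
  C–I: 2 × 246 = 492
  Σ(formed) = 3664 kJ
ΔH = Σ(broken) − Σ(formed) = 3597 − 3664 = −67 kJ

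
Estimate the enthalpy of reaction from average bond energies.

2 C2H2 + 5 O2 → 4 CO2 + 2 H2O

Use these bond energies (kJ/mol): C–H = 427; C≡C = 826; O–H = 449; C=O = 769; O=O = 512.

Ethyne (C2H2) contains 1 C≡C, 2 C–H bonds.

ΔH ≈ −2028 kJ

Bonds broken (reactants):
  C≡C: 2 × 826 = 1652
  C–H: 4 × 427 = 1708
  O=O: 5 × 512 = 2560
  Σ(broken) = 5920 kJ
Bonds formed (products):
  C=O: 8 × 769 = 6152
  O–H: 4 × 449 = 1796
  Σ(formed) = 7948 kJ
ΔH = Σ(broken) − Σ(formed) = 5920 − 7948 = −2028 kJ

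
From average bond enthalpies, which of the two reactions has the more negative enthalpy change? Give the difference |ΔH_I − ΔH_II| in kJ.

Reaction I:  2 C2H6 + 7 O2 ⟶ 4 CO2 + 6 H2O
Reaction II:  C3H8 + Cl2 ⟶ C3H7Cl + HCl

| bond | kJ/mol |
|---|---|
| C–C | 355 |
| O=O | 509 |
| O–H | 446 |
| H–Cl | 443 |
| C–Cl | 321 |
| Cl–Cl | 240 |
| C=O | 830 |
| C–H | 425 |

Reaction I:
  Bonds broken (reactants):
    C–C: 2 × 355 = 710
    C–H: 12 × 425 = 5100
    O=O: 7 × 509 = 3563
    Σ(broken) = 9373 kJ
  Bonds formed (products):
    C=O: 8 × 830 = 6640
    O–H: 12 × 446 = 5352
    Σ(formed) = 11992 kJ
  ΔH_I = 9373 − 11992 = −2619 kJ
Reaction II:
  Bonds broken (reactants):
    C–C: 2 × 355 = 710
    C–H: 8 × 425 = 3400
    Cl–Cl: 1 × 240 = 240
    Σ(broken) = 4350 kJ
  Bonds formed (products):
    C–C: 2 × 355 = 710
    C–Cl: 1 × 321 = 321
    C–H: 7 × 425 = 2975
    H–Cl: 1 × 443 = 443
    Σ(formed) = 4449 kJ
  ΔH_II = 4350 − 4449 = −99 kJ
ΔH_I − ΔH_II = −2520 kJ, so reaction I has the more negative ΔH; |ΔH_I − ΔH_II| = 2520 kJ.

Reaction I, by 2520 kJ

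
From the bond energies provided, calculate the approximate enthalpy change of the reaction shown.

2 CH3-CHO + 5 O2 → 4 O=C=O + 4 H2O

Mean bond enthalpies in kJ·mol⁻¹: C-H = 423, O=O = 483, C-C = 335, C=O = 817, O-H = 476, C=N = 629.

Bonds broken (reactants):
  C-C: 2 × 335 = 670
  C-H: 8 × 423 = 3384
  C=O: 2 × 817 = 1634
  O=O: 5 × 483 = 2415
  Σ(broken) = 8103 kJ
Bonds formed (products):
  C=O: 8 × 817 = 6536
  O-H: 8 × 476 = 3808
  Σ(formed) = 10344 kJ
ΔH = Σ(broken) − Σ(formed) = 8103 − 10344 = −2241 kJ

ΔH ≈ −2241 kJ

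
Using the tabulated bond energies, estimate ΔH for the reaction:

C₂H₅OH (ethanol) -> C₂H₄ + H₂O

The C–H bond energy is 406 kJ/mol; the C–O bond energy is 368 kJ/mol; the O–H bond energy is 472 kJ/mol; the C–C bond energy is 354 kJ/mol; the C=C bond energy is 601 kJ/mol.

Bonds broken (reactants):
  C–C: 1 × 354 = 354
  C–H: 5 × 406 = 2030
  C–O: 1 × 368 = 368
  O–H: 1 × 472 = 472
  Σ(broken) = 3224 kJ
Bonds formed (products):
  C–H: 4 × 406 = 1624
  C=C: 1 × 601 = 601
  O–H: 2 × 472 = 944
  Σ(formed) = 3169 kJ
ΔH = Σ(broken) − Σ(formed) = 3224 − 3169 = +55 kJ

ΔH ≈ +55 kJ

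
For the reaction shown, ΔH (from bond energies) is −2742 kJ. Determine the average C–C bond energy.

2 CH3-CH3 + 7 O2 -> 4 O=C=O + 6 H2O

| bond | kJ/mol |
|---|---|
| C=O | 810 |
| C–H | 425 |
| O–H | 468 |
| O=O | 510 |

Let D be the C–C bond energy.
Σ(broken) = 2×D + 12×425 + 7×510 = 8670 + 2D
Σ(formed) = 8×810 + 12×468 = 12096
ΔH = Σ(broken) − Σ(formed) = (8670 + 2D) − (12096) = −3426 + 2D
Setting this equal to −2742 kJ gives 2D = 684, so D = 342 kJ/mol.

D(C–C) ≈ 342 kJ/mol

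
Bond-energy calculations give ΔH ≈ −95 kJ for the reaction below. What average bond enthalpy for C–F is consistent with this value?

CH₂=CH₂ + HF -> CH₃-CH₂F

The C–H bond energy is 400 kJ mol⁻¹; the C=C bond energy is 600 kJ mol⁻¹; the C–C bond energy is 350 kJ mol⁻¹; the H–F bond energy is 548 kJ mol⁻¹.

D(C–F) ≈ 493 kJ/mol

Let D be the C–F bond energy.
Σ(broken) = 4×400 + 1×600 + 1×548 = 2748
Σ(formed) = 1×350 + 1×D + 5×400 = 2350 + D
ΔH = Σ(broken) − Σ(formed) = (2748) − (2350 + D) = +398 − D
Setting this equal to −95 kJ gives D = 493 kJ/mol.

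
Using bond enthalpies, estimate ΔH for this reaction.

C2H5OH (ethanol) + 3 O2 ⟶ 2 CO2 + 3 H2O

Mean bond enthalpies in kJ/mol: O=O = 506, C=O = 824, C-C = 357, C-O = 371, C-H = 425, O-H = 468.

ΔH ≈ −1265 kJ

Bonds broken (reactants):
  C-C: 1 × 357 = 357
  C-H: 5 × 425 = 2125
  C-O: 1 × 371 = 371
  O-H: 1 × 468 = 468
  O=O: 3 × 506 = 1518
  Σ(broken) = 4839 kJ
Bonds formed (products):
  C=O: 4 × 824 = 3296
  O-H: 6 × 468 = 2808
  Σ(formed) = 6104 kJ
ΔH = Σ(broken) − Σ(formed) = 4839 − 6104 = −1265 kJ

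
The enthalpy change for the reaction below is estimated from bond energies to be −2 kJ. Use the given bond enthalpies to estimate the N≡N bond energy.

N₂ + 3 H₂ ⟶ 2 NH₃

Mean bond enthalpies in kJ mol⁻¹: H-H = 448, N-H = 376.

Let D be the N≡N bond energy.
Σ(broken) = 3×448 + 1×D = 1344 + D
Σ(formed) = 6×376 = 2256
ΔH = Σ(broken) − Σ(formed) = (1344 + D) − (2256) = −912 + D
Setting this equal to −2 kJ gives D = 910 kJ/mol.

D(N≡N) ≈ 910 kJ/mol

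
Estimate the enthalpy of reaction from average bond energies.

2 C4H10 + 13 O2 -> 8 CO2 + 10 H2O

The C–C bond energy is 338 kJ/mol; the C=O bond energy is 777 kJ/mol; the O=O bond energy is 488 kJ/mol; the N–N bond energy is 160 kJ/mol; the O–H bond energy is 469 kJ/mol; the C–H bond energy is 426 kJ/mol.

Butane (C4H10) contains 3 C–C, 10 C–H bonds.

Bonds broken (reactants):
  C–C: 6 × 338 = 2028
  C–H: 20 × 426 = 8520
  O=O: 13 × 488 = 6344
  Σ(broken) = 16892 kJ
Bonds formed (products):
  C=O: 16 × 777 = 12432
  O–H: 20 × 469 = 9380
  Σ(formed) = 21812 kJ
ΔH = Σ(broken) − Σ(formed) = 16892 − 21812 = −4920 kJ

ΔH ≈ −4920 kJ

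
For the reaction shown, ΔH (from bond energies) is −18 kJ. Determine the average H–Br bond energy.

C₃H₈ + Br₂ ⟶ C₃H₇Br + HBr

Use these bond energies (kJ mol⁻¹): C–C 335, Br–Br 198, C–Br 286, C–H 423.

D(H–Br) ≈ 353 kJ/mol

Let D be the H–Br bond energy.
Σ(broken) = 1×198 + 2×335 + 8×423 = 4252
Σ(formed) = 1×286 + 2×335 + 7×423 + 1×D = 3917 + D
ΔH = Σ(broken) − Σ(formed) = (4252) − (3917 + D) = +335 − D
Setting this equal to −18 kJ gives D = 353 kJ/mol.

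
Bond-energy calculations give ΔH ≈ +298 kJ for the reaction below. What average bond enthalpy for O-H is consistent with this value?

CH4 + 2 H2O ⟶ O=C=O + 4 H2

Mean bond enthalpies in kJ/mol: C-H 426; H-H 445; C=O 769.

D(O-H) ≈ 478 kJ/mol

Let D be the O-H bond energy.
Σ(broken) = 4×426 + 4×D = 1704 + 4D
Σ(formed) = 2×769 + 4×445 = 3318
ΔH = Σ(broken) − Σ(formed) = (1704 + 4D) − (3318) = −1614 + 4D
Setting this equal to +298 kJ gives 4D = 1912, so D = 478 kJ/mol.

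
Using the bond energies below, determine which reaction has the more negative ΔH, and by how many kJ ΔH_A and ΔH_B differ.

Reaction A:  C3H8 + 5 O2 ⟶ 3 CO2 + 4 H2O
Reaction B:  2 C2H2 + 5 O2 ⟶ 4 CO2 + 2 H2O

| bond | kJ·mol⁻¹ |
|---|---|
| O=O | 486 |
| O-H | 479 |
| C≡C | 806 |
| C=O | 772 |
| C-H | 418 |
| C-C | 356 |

Reaction A:
  Bonds broken (reactants):
    C-C: 2 × 356 = 712
    C-H: 8 × 418 = 3344
    O=O: 5 × 486 = 2430
    Σ(broken) = 6486 kJ
  Bonds formed (products):
    C=O: 6 × 772 = 4632
    O-H: 8 × 479 = 3832
    Σ(formed) = 8464 kJ
  ΔH_A = 6486 − 8464 = −1978 kJ
Reaction B:
  Bonds broken (reactants):
    C≡C: 2 × 806 = 1612
    C-H: 4 × 418 = 1672
    O=O: 5 × 486 = 2430
    Σ(broken) = 5714 kJ
  Bonds formed (products):
    C=O: 8 × 772 = 6176
    O-H: 4 × 479 = 1916
    Σ(formed) = 8092 kJ
  ΔH_B = 5714 − 8092 = −2378 kJ
ΔH_A − ΔH_B = +400 kJ, so reaction B has the more negative ΔH; |ΔH_A − ΔH_B| = 400 kJ.

Reaction B, by 400 kJ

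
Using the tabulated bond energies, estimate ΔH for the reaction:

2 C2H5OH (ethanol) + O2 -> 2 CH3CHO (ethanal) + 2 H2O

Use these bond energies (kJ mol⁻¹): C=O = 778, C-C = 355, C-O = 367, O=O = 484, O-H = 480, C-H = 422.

Bonds broken (reactants):
  C-C: 2 × 355 = 710
  C-H: 10 × 422 = 4220
  C-O: 2 × 367 = 734
  O-H: 2 × 480 = 960
  O=O: 1 × 484 = 484
  Σ(broken) = 7108 kJ
Bonds formed (products):
  C-C: 2 × 355 = 710
  C-H: 8 × 422 = 3376
  C=O: 2 × 778 = 1556
  O-H: 4 × 480 = 1920
  Σ(formed) = 7562 kJ
ΔH = Σ(broken) − Σ(formed) = 7108 − 7562 = −454 kJ

ΔH ≈ −454 kJ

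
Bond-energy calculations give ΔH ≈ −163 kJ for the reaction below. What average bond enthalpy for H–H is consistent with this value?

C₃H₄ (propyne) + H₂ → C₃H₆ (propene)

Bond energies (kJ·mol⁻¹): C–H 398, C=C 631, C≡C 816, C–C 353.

Let D be the H–H bond energy.
Σ(broken) = 1×816 + 1×353 + 4×398 + 1×D = 2761 + D
Σ(formed) = 1×353 + 6×398 + 1×631 = 3372
ΔH = Σ(broken) − Σ(formed) = (2761 + D) − (3372) = −611 + D
Setting this equal to −163 kJ gives D = 448 kJ/mol.

D(H–H) ≈ 448 kJ/mol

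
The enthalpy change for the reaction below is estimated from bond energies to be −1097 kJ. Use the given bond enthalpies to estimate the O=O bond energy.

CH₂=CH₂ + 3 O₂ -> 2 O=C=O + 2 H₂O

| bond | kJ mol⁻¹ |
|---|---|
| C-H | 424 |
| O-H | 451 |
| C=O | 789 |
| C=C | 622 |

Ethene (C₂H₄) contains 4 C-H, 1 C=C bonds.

Let D be the O=O bond energy.
Σ(broken) = 4×424 + 1×622 + 3×D = 2318 + 3D
Σ(formed) = 4×789 + 4×451 = 4960
ΔH = Σ(broken) − Σ(formed) = (2318 + 3D) − (4960) = −2642 + 3D
Setting this equal to −1097 kJ gives 3D = 1545, so D = 515 kJ/mol.

D(O=O) ≈ 515 kJ/mol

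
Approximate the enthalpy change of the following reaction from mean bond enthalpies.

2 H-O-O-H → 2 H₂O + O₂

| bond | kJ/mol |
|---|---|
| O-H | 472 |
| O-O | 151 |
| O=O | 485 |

ΔH ≈ −183 kJ

Bonds broken (reactants):
  O-H: 4 × 472 = 1888
  O-O: 2 × 151 = 302
  Σ(broken) = 2190 kJ
Bonds formed (products):
  O-H: 4 × 472 = 1888
  O=O: 1 × 485 = 485
  Σ(formed) = 2373 kJ
ΔH = Σ(broken) − Σ(formed) = 2190 − 2373 = −183 kJ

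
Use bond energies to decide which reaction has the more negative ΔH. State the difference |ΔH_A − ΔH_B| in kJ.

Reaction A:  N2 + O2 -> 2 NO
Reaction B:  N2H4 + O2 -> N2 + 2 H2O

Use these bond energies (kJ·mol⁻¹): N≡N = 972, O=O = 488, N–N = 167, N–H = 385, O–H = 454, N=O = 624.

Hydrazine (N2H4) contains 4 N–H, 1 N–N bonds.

Reaction B, by 805 kJ

Reaction A:
  Bonds broken (reactants):
    N≡N: 1 × 972 = 972
    O=O: 1 × 488 = 488
    Σ(broken) = 1460 kJ
  Bonds formed (products):
    N=O: 2 × 624 = 1248
    Σ(formed) = 1248 kJ
  ΔH_A = 1460 − 1248 = +212 kJ
Reaction B:
  Bonds broken (reactants):
    N–H: 4 × 385 = 1540
    N–N: 1 × 167 = 167
    O=O: 1 × 488 = 488
    Σ(broken) = 2195 kJ
  Bonds formed (products):
    N≡N: 1 × 972 = 972
    O–H: 4 × 454 = 1816
    Σ(formed) = 2788 kJ
  ΔH_B = 2195 − 2788 = −593 kJ
ΔH_A − ΔH_B = +805 kJ, so reaction B has the more negative ΔH; |ΔH_A − ΔH_B| = 805 kJ.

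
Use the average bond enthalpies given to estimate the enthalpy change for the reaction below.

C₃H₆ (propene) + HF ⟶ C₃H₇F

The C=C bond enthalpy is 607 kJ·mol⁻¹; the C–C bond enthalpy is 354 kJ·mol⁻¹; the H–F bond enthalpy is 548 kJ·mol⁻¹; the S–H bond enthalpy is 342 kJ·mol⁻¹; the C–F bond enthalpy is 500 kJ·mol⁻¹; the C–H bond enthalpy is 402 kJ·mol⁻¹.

ΔH ≈ −101 kJ

Bonds broken (reactants):
  C–C: 1 × 354 = 354
  C–H: 6 × 402 = 2412
  C=C: 1 × 607 = 607
  H–F: 1 × 548 = 548
  Σ(broken) = 3921 kJ
Bonds formed (products):
  C–C: 2 × 354 = 708
  C–F: 1 × 500 = 500
  C–H: 7 × 402 = 2814
  Σ(formed) = 4022 kJ
ΔH = Σ(broken) − Σ(formed) = 3921 − 4022 = −101 kJ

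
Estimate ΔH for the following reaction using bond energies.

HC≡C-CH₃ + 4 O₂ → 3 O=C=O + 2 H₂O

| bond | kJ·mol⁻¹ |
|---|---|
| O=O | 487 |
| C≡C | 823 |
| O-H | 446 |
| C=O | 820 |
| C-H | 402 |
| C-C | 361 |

Bonds broken (reactants):
  C≡C: 1 × 823 = 823
  C-C: 1 × 361 = 361
  C-H: 4 × 402 = 1608
  O=O: 4 × 487 = 1948
  Σ(broken) = 4740 kJ
Bonds formed (products):
  C=O: 6 × 820 = 4920
  O-H: 4 × 446 = 1784
  Σ(formed) = 6704 kJ
ΔH = Σ(broken) − Σ(formed) = 4740 − 6704 = −1964 kJ

ΔH ≈ −1964 kJ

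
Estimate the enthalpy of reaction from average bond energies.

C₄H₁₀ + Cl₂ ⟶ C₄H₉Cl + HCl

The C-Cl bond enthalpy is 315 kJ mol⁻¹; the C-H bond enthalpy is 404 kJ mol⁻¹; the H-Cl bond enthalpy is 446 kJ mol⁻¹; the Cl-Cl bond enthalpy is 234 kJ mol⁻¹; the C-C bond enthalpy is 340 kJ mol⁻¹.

Bonds broken (reactants):
  C-C: 3 × 340 = 1020
  C-H: 10 × 404 = 4040
  Cl-Cl: 1 × 234 = 234
  Σ(broken) = 5294 kJ
Bonds formed (products):
  C-C: 3 × 340 = 1020
  C-Cl: 1 × 315 = 315
  C-H: 9 × 404 = 3636
  H-Cl: 1 × 446 = 446
  Σ(formed) = 5417 kJ
ΔH = Σ(broken) − Σ(formed) = 5294 − 5417 = −123 kJ

ΔH ≈ −123 kJ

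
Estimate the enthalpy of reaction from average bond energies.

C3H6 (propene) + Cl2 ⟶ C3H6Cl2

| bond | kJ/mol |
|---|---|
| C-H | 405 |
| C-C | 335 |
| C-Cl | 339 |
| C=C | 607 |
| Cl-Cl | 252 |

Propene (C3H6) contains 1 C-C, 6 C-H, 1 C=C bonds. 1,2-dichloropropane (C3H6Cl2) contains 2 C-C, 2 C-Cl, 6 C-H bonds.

Bonds broken (reactants):
  C-C: 1 × 335 = 335
  C-H: 6 × 405 = 2430
  C=C: 1 × 607 = 607
  Cl-Cl: 1 × 252 = 252
  Σ(broken) = 3624 kJ
Bonds formed (products):
  C-C: 2 × 335 = 670
  C-Cl: 2 × 339 = 678
  C-H: 6 × 405 = 2430
  Σ(formed) = 3778 kJ
ΔH = Σ(broken) − Σ(formed) = 3624 − 3778 = −154 kJ

ΔH ≈ −154 kJ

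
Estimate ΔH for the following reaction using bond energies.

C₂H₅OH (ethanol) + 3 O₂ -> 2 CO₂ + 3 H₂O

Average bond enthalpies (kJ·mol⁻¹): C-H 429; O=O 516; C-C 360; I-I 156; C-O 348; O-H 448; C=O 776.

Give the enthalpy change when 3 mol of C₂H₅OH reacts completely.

ΔH = −2829 kJ

Bonds broken (reactants):
  C-C: 1 × 360 = 360
  C-H: 5 × 429 = 2145
  C-O: 1 × 348 = 348
  O-H: 1 × 448 = 448
  O=O: 3 × 516 = 1548
  Σ(broken) = 4849 kJ
Bonds formed (products):
  C=O: 4 × 776 = 3104
  O-H: 6 × 448 = 2688
  Σ(formed) = 5792 kJ
ΔH = Σ(broken) − Σ(formed) = 4849 − 5792 = −943 kJ
For 3× the reaction as written: 3 × (−943) = −2829 kJ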